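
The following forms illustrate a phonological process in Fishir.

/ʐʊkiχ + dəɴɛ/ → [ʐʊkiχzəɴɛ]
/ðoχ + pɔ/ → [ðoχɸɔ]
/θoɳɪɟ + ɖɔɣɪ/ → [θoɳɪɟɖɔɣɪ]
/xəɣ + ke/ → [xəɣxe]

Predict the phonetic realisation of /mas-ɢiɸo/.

The data show progressive manner assimilation: /d/ → [z] after /χ/; /p/ → [ɸ] after /χ/; /k/ → [x] after /ɣ/. In each pair only manner changes, matching the preceding consonant, while place and voice stay constant.
No alternation appears in [θoɳɪɟɖɔɣɪ]: there the adjacent consonants already agree in manner (/ɖ/ and /ɟ/ are both stops), so this form is consistent with the same rule.
The rule targets /ɢ/ (voiced uvular stop), which sits after the trigger /s/ (fricative).
Changing only its manner to fricative gives [ʁ] — the voiced uvular fricative.

[masʁiɸo]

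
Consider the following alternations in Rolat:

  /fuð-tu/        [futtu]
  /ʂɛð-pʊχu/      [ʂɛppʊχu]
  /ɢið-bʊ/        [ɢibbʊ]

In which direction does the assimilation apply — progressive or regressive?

regressive

The segment that alternates is /ð/, which surfaces as [t] when adjacent to /t/.
The output [t] is identical to the trigger /t/ — every feature (place, manner, voicing) has been copied — so this is total assimilation.
The other forms behave the same way: /ð/ → [p] before /p/; /ð/ → [b] before /b/ — in each case the output is a copy of the following consonant.
The trigger is the following segment, so the direction is regressive (anticipatory).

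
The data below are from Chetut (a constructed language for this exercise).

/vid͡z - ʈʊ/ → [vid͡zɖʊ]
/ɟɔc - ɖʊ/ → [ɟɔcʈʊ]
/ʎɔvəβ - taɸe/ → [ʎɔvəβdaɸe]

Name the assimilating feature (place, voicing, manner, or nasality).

voicing

The segment that alternates is /ʈ/, which surfaces as [ɖ] when adjacent to /d͡z/.
/ʈ/ is voiceless while /d͡z/ is voiced; the output [ɖ] is voiced, matching the trigger — so the feature that spreads is voicing.
The same holds elsewhere in the data: /ɖ/ → [ʈ] after /c/ (voiced → voiceless, matching voiceless); /t/ → [d] after /β/ (voiceless → voiced, matching voiced) — only voicing changes, and always toward the preceding segment.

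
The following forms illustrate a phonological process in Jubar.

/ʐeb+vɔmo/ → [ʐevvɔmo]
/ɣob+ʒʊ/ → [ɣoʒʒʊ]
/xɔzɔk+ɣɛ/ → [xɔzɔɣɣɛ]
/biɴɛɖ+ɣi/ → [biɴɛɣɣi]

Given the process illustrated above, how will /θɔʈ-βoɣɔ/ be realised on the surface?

The data show regressive total assimilation (/b/ → [v] before /v/; /b/ → [ʒ] before /ʒ/; /k/ → [ɣ] before /ɣ/; /ɖ/ → [ɣ] before /ɣ/): in every case the target segment becomes identical to its following neighbour, copying more than a single feature.
/ʈ/ is the segment targeted by the rule; it sits immediately before /β/, so it assimilates completely and surfaces as [β].

[θɔββoɣɔ]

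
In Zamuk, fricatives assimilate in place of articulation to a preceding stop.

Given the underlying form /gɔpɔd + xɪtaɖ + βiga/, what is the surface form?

/x/ is a voiceless velar fricative. The preceding trigger /d/ is alveolar, so /x/ must become alveolar as well.
A voiceless alveolar fricative is [s], so the surface segment is [s].
At the second juncture, /β/ likewise becomes [ʐ] adjacent to /ɖ/.

[gɔpɔdsɪtaɖʐiga]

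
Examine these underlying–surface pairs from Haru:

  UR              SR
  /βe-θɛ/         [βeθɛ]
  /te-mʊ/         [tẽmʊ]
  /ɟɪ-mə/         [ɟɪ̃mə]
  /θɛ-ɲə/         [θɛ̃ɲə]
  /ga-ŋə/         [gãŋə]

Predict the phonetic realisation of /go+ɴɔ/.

[gõɴɔ]

The data show regressive nasality assimilation (vowel nasalisation): /e/ → [ẽ] before /m/; /ɪ/ → [ɪ̃] before /m/; /ɛ/ → [ɛ̃] before /ɲ/; /a/ → [ã] before /ŋ/ — a vowel is nasalised by an immediately following nasal consonant.
No change occurs in [βeθɛ] because the vowel at the boundary is adjacent to an oral consonant, not a nasal (/e/ next to /θ/).
The vowel /o/ is adjacent to the following nasal /ɴ/, so it acquires [+nasal] and surfaces as [õ].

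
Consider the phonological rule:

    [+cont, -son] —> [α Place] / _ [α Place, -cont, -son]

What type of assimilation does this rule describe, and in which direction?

The rule copies the place features (abbreviated [Place]) from the environment onto the target, so the assimilating feature is place.
The conditioning segment sits to the right of the focus bar, meaning the trigger follows the segment that changes — regressive assimilation.

regressive place assimilation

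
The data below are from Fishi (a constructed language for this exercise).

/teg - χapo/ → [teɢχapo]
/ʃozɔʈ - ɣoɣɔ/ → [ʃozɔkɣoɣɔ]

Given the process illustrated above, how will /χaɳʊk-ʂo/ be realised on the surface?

The data show regressive place assimilation: /g/ → [ɢ] before /χ/; /ʈ/ → [k] before /ɣ/. In each pair only place changes, matching the following consonant, while manner and voice stay constant.
The rule targets /k/ (voiceless velar stop), which sits before the trigger /ʂ/ (retroflex).
Changing only its place to retroflex gives [ʈ] — the voiceless retroflex stop.

[χaɳʊʈʂo]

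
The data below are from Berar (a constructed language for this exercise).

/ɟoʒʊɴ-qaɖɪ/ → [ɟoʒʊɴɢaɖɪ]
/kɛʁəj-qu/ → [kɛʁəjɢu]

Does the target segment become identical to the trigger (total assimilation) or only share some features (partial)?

partial assimilation

Comparing underlying and surface forms, /q/ → [ɢ] is the alternation; the neighbouring /ɴ/ is constant.
/q/ is voiceless while /ɴ/ is voiced; the output [ɢ] is voiced, matching the trigger — so the feature that spreads is voicing.
Place and manner are unchanged, so the assimilation is partial, not total.
Checking the remaining alternation: /q/ → [ɢ] after /j/ (voiceless → voiced, matching voiced) — only voicing changes, and always toward the preceding segment.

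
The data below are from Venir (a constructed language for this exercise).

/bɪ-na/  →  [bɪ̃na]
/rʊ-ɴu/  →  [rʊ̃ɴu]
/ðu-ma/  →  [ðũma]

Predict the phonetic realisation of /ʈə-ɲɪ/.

The data show regressive nasality assimilation (vowel nasalisation): /ɪ/ → [ɪ̃] before /n/; /ʊ/ → [ʊ̃] before /ɴ/; /u/ → [ũ] before /m/ — a vowel is nasalised by an immediately following nasal consonant.
The vowel /ə/ is adjacent to the following nasal /ɲ/, so it acquires [+nasal] and surfaces as [ə̃].

[ʈə̃ɲɪ]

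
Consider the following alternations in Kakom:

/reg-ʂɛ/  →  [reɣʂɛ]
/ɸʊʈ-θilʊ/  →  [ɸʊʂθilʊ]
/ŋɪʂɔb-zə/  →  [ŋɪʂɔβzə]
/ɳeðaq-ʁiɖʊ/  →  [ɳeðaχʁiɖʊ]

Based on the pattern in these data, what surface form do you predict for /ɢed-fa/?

The data show regressive manner assimilation: /g/ → [ɣ] before /ʂ/; /ʈ/ → [ʂ] before /θ/; /b/ → [β] before /z/; /q/ → [χ] before /ʁ/. In each pair only manner changes, matching the following consonant, while place and voice stay constant.
The rule targets /d/ (voiced alveolar stop), which sits before the trigger /f/ (fricative).
The voiced alveolar fricative is [z], so /d/ → [z].

[ɢezfa]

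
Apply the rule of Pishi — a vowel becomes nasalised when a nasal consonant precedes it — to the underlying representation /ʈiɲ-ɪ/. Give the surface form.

The vowel /ɪ/ is adjacent to the preceding nasal /ɲ/, so it acquires [+nasal] and surfaces as [ɪ̃].

[ʈiɲɪ̃]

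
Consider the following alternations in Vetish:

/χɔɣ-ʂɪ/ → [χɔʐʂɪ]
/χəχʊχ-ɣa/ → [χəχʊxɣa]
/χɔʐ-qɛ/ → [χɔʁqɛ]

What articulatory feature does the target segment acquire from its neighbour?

Comparing underlying and surface forms, /ɣ/ → [ʐ] is the alternation; the neighbouring /ʂ/ is constant.
/ɣ/ is velar while /ʂ/ is retroflex; the output [ʐ] is retroflex, matching the trigger — so the feature that spreads is place.
Checking the remaining alternations: /χ/ → [x] before /ɣ/ (uvular → velar, matching velar); /ʐ/ → [ʁ] before /q/ (retroflex → uvular, matching uvular) — only place changes, and always toward the following segment.

place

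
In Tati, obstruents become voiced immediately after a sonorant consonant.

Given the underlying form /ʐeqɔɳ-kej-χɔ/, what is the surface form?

[ʐeqɔɳgejʁɔ]

The rule targets /k/ (voiceless velar stop), which sits after the trigger /ɳ/ (voiced).
The voiced velar stop is [g], so /k/ → [g].
At the second juncture, /χ/ likewise becomes [ʁ] adjacent to /j/.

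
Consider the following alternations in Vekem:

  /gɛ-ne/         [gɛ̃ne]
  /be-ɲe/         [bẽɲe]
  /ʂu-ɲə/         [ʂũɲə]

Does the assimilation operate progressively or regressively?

regressive

The vowel /ɛ/ surfaces as nasalised [ɛ̃] next to the following nasal /n/ — it has acquired the [+nasal] feature of its neighbour.
The other forms show the same pattern: /e/ → [ẽ] before /ɲ/; /u/ → [ũ] before /ɲ/ — each time a vowel is nasalised next to a following nasal.
Because the conditioning nasal is to the right of the vowel that changes, the process is regressive (anticipatory).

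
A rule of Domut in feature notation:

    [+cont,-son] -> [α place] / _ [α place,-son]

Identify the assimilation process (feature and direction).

regressive place assimilation

The shared variable α links the value of the place features (abbreviated [place]) on the target to the same value on the neighbouring segment, so place is the feature that assimilates.
Since the environment is written after the underscore, the trigger follows the target; the direction is regressive.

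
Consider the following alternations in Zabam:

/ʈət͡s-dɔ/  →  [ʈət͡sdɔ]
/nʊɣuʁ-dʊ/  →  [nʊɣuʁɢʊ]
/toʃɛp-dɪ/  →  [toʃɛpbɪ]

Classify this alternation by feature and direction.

progressive place assimilation

The segment that alternates is /d/, which surfaces as [ɢ] when adjacent to /ʁ/.
/d/ is alveolar while /ʁ/ is uvular; the output [ɢ] is uvular, matching the trigger — so the feature that spreads is place.
Manner and voice are unchanged, so the assimilation is partial, not total.
The other alternating form patterns the same way: /d/ → [b] after /p/ (alveolar → bilabial, matching bilabial) — only place changes, and always toward the preceding segment.
Nothing changes in [ʈət͡sdɔ]: there the adjacent consonants already agree in place (/d/ and /t͡s/ are both alveolar), so this form is consistent with the same rule.
Since the segment that changes follows the conditioning segment, the assimilation is progressive.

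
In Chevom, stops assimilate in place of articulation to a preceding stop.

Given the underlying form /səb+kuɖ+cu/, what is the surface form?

/k/ is a voiceless velar stop. The preceding trigger /b/ is bilabial, so /k/ must become bilabial as well.
Changing only its place to bilabial gives [p] — the voiceless bilabial stop.
At the second juncture, /c/ likewise becomes [ʈ] adjacent to /ɖ/.

[səbpuɖʈu]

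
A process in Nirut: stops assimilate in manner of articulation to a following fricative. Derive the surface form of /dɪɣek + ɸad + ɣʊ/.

The rule targets /k/ (voiceless velar stop), which sits before the trigger /ɸ/ (fricative).
The voiceless velar fricative is [x], so /k/ → [x].
The same rule applies at the second boundary: /d/ → [z] next to /ɣ/.

[dɪɣexɸazɣʊ]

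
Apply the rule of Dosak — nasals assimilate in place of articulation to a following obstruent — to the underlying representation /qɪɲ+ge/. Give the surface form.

/ɲ/ is a voiced palatal nasal. The following trigger /g/ is velar, so /ɲ/ must become velar as well.
The voiced velar nasal is [ŋ], so /ɲ/ → [ŋ].

[qɪŋge]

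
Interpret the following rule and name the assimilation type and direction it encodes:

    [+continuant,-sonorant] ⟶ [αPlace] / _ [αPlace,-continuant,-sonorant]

The shared variable α links the value of the place features (abbreviated [Place]) on the target to the same value on the neighbouring segment, so place is the feature that assimilates.
Since the environment is written after the underscore, the trigger follows the target; the direction is regressive.

regressive place assimilation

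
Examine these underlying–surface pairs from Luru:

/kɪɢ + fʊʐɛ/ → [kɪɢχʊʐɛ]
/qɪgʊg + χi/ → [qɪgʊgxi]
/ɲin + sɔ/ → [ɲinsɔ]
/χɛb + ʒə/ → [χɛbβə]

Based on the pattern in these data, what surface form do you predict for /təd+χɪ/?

[tədsɪ]

The data show progressive place assimilation: /f/ → [χ] after /ɢ/; /χ/ → [x] after /g/; /ʒ/ → [β] after /b/. In each pair only place changes, matching the preceding consonant, while manner and voice stay constant.
No alternation appears in [ɲinsɔ]: there the adjacent consonants already agree in place (/s/ and /n/ are both alveolar), so this form is consistent with the same rule.
The rule targets /χ/ (voiceless uvular fricative), which sits after the trigger /d/ (alveolar).
The voiceless alveolar fricative is [s], so /χ/ → [s].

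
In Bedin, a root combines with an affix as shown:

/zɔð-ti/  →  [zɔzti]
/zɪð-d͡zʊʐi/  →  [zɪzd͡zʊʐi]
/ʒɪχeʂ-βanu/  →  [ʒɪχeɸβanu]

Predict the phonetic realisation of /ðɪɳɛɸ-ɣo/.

[ðɪɳɛxɣo]

The data show regressive place assimilation: /ð/ → [z] before /t/; /ð/ → [z] before /d͡z/; /ʂ/ → [ɸ] before /β/. In each pair only place changes, matching the following consonant, while manner and voice stay constant.
/ɸ/ is a voiceless bilabial fricative. The following trigger /ɣ/ is velar, so /ɸ/ must become velar as well.
A voiceless velar fricative is [x], so the surface segment is [x].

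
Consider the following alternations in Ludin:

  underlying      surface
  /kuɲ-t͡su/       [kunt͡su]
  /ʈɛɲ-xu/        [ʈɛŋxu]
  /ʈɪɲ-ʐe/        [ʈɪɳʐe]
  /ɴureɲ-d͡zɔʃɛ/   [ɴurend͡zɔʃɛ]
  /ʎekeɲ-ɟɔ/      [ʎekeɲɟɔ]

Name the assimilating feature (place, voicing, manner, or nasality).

The segment that alternates is /ɲ/, which surfaces as [n] when adjacent to /t͡s/.
The change palatal → alveolar matches the place of the following /t͡s/, identifying this as place assimilation.
The other alternating forms pattern the same way: /ɲ/ → [ŋ] before /x/ (palatal → velar, matching velar); /ɲ/ → [ɳ] before /ʐ/ (palatal → retroflex, matching retroflex); /ɲ/ → [n] before /d͡z/ (palatal → alveolar, matching alveolar) — only place changes, and always toward the following segment.
Nothing changes in [ʎekeɲɟɔ]: there the adjacent consonants already agree in place (/ɲ/ and /ɟ/ are both palatal), so this form is consistent with the same rule.

place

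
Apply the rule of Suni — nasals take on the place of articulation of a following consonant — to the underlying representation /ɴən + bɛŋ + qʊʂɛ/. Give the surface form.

/n/ is a voiced alveolar nasal. The following trigger /b/ is bilabial, so /n/ must become bilabial as well.
Changing only its place to bilabial gives [m] — the voiced bilabial nasal.
At the second juncture, /ŋ/ likewise becomes [ɴ] adjacent to /q/.

[ɴəmbɛɴqʊʂɛ]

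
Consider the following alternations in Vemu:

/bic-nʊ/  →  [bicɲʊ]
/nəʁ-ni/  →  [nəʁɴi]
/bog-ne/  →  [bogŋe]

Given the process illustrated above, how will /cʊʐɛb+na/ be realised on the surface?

The data show progressive place assimilation: /n/ → [ɲ] after /c/; /n/ → [ɴ] after /ʁ/; /n/ → [ŋ] after /g/. In each pair only place changes, matching the preceding consonant, while manner and voice stay constant.
/n/ is a voiced alveolar nasal. The preceding trigger /b/ is bilabial, so /n/ must become bilabial as well.
Changing only its place to bilabial gives [m] — the voiced bilabial nasal.

[cʊʐɛbma]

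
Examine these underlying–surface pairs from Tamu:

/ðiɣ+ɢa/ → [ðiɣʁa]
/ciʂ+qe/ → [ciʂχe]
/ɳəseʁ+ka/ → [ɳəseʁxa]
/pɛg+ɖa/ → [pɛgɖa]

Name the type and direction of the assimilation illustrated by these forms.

progressive manner assimilation

The segment that alternates is /ɢ/, which surfaces as [ʁ] when adjacent to /ɣ/.
The change stop → fricative matches the manner of the preceding /ɣ/, identifying this as manner assimilation.
Place and voice are unchanged, so the assimilation is partial, not total.
Checking the remaining alternations: /q/ → [χ] after /ʂ/ (stop → fricative, matching a fricative); /k/ → [x] after /ʁ/ (stop → fricative, matching a fricative) — only manner changes, and always toward the preceding segment.
Nothing changes in [pɛgɖa]: there the adjacent consonants already agree in manner (/ɖ/ and /g/ are both stops), so this form is consistent with the same rule.
Since the segment that changes follows the conditioning segment, the assimilation is progressive.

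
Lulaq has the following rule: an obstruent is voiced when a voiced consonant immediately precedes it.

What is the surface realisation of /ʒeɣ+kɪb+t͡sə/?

The rule targets /k/ (voiceless velar stop), which sits after the trigger /ɣ/ (voiced).
The voiced velar stop is [g], so /k/ → [g].
The same rule applies at the second boundary: /t͡s/ → [d͡z] next to /b/.

[ʒeɣgɪbd͡zə]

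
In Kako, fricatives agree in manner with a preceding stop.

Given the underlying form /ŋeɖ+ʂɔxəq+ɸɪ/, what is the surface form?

The rule targets /ʂ/ (voiceless retroflex fricative), which sits after the trigger /ɖ/ (stop).
Changing only its manner to stop gives [ʈ] — the voiceless retroflex stop.
At the second juncture, /ɸ/ likewise becomes [p] adjacent to /q/.

[ŋeɖʈɔxəqpɪ]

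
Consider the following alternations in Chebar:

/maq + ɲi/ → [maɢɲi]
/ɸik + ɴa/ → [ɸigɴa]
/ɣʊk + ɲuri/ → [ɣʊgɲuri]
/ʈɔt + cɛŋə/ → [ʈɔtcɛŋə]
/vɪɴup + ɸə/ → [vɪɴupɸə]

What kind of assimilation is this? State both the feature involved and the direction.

regressive voicing assimilation

Comparing underlying and surface forms, /q/ → [ɢ] is the alternation; the neighbouring /ɲ/ is constant.
The change voiceless → voiced matches the voicing of the following /ɲ/, identifying this as voicing assimilation.
Place and manner are unchanged, so the assimilation is partial, not total.
The same holds elsewhere in the data: /k/ → [g] before /ɴ/ (voiceless → voiced, matching voiced); /k/ → [g] before /ɲ/ (voiceless → voiced, matching voiced) — only voicing changes, and always toward the following segment.
No alternation appears in [ʈɔtcɛŋə], [vɪɴupɸə]: there the adjacent consonants already agree in voicing (/t/ and /c/ are both voiceless; /p/ and /ɸ/ are both voiceless), so these forms are consistent with the same rule.
The trigger is the following segment, so the direction is regressive (anticipatory).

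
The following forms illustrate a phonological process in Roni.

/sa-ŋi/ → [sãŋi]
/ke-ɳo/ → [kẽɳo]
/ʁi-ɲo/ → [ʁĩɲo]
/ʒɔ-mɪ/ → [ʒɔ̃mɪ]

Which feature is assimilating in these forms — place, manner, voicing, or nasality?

The vowel /a/ surfaces as nasalised [ã] next to the following nasal /ŋ/ — it has acquired the [+nasal] feature of its neighbour.
Likewise in the remaining data: /e/ → [ẽ] before /ɳ/; /i/ → [ĩ] before /ɲ/; /ɔ/ → [ɔ̃] before /m/ — each time a vowel is nasalised next to a following nasal.

nasality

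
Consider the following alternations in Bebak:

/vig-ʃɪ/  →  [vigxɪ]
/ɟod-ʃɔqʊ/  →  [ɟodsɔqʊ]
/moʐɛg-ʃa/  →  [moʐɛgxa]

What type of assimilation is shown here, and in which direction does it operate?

The segment that alternates is /ʃ/, which surfaces as [x] when adjacent to /g/.
/ʃ/ is postalveolar while /g/ is velar; the output [x] is velar, matching the trigger — so the feature that spreads is place.
Manner and voice are unchanged, so the assimilation is partial, not total.
The other alternating form patterns the same way: /ʃ/ → [s] after /d/ (postalveolar → alveolar, matching alveolar) — only place changes, and always toward the preceding segment.
The trigger is the preceding segment, so the direction is progressive (perseverative).

progressive place assimilation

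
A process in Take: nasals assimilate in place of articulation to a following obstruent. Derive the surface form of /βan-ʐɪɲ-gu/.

[βaɳʐɪŋgu]

/n/ is a voiced alveolar nasal. The following trigger /ʐ/ is retroflex, so /n/ must become retroflex as well.
A voiced retroflex nasal is [ɳ], so the surface segment is [ɳ].
The same rule applies at the second boundary: /ɲ/ → [ŋ] next to /g/.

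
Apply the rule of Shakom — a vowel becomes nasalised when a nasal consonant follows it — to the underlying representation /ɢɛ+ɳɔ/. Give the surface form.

/ɛ/ sits next to the nasal /ɳ/ and is therefore nasalised to [ɛ̃].

[ɢɛ̃ɳɔ]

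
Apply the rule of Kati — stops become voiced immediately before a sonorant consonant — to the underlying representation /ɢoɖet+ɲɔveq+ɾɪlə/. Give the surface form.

[ɢoɖedɲɔveɢɾɪlə]

/t/ is a voiceless alveolar stop. The following trigger /ɲ/ is voiced, so /t/ must become voiced as well.
The voiced alveolar stop is [d], so /t/ → [d].
The same rule applies at the second boundary: /q/ → [ɢ] next to /ɾ/.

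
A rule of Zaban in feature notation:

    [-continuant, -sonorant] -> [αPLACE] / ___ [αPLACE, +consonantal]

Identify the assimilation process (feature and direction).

regressive place assimilation

The shared variable α links the value of the place features (abbreviated [PLACE]) on the target to the same value on the neighbouring segment, so place is the feature that assimilates.
Since the environment is written after the underscore, the trigger follows the target; the direction is regressive.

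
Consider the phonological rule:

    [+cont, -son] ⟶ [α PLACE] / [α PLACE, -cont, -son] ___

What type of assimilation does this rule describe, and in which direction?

progressive place assimilation

The rule copies the place features (abbreviated [PLACE]) from the environment onto the target, so the assimilating feature is place.
Since the environment is written before the underscore, the trigger precedes the target; the direction is progressive.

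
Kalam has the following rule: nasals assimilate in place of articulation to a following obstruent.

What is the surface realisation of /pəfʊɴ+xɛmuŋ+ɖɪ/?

[pəfʊŋxɛmuɳɖɪ]

The rule targets /ɴ/ (voiced uvular nasal), which sits before the trigger /x/ (velar).
Changing only its place to velar gives [ŋ] — the voiced velar nasal.
The same rule applies at the second boundary: /ŋ/ → [ɳ] next to /ɖ/.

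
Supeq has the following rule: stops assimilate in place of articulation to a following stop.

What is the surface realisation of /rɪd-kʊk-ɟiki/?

[rɪgkʊcɟiki]

The rule targets /d/ (voiced alveolar stop), which sits before the trigger /k/ (velar).
The voiced velar stop is [g], so /d/ → [g].
At the second juncture, /k/ likewise becomes [c] adjacent to /ɟ/.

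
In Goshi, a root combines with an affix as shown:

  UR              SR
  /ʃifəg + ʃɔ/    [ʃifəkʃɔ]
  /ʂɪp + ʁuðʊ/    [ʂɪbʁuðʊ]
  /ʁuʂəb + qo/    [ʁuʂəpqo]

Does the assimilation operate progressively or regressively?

regressive

Comparing underlying and surface forms, /g/ → [k] is the alternation; the neighbouring /ʃ/ is constant.
The change voiced → voiceless matches the voicing of the following /ʃ/, identifying this as voicing assimilation.
The same holds elsewhere in the data: /p/ → [b] before /ʁ/ (voiceless → voiced, matching voiced); /b/ → [p] before /q/ (voiced → voiceless, matching voiceless) — only voicing changes, and always toward the following segment.
The trigger is the following segment, so the direction is regressive (anticipatory).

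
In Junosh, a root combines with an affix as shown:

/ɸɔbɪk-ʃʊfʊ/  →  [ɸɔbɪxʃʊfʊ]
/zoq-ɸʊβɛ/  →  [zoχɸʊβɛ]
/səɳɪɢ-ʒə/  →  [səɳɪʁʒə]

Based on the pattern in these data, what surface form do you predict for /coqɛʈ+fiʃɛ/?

The data show regressive manner assimilation: /k/ → [x] before /ʃ/; /q/ → [χ] before /ɸ/; /ɢ/ → [ʁ] before /ʒ/. In each pair only manner changes, matching the following consonant, while place and voice stay constant.
/ʈ/ is a voiceless retroflex stop. The following trigger /f/ is a fricative, so /ʈ/ must become a fricative as well.
Changing only its manner to fricative gives [ʂ] — the voiceless retroflex fricative.

[coqɛʂfiʃɛ]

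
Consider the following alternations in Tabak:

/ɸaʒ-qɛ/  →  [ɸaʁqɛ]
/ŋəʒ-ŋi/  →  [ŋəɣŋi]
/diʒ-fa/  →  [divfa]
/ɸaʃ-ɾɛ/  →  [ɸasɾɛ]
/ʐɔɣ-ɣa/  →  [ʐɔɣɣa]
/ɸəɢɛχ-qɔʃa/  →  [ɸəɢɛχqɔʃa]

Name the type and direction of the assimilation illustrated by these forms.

The segment that alternates is /ʒ/, which surfaces as [ʁ] when adjacent to /q/.
The change postalveolar → uvular matches the place of the following /q/, identifying this as place assimilation.
Manner and voice are unchanged, so the assimilation is partial, not total.
Checking the remaining alternations: /ʒ/ → [ɣ] before /ŋ/ (postalveolar → velar, matching velar); /ʒ/ → [v] before /f/ (postalveolar → labiodental, matching labiodental); /ʃ/ → [s] before /ɾ/ (postalveolar → alveolar, matching alveolar) — only place changes, and always toward the following segment.
Nothing changes in [ʐɔɣɣa], [ɸəɢɛχqɔʃa]: there the adjacent consonants already agree in place (/ɣ/ and /ɣ/ are both velar; /χ/ and /q/ are both uvular), so these forms are consistent with the same rule.
The trigger is the following segment, so the direction is regressive (anticipatory).

regressive place assimilation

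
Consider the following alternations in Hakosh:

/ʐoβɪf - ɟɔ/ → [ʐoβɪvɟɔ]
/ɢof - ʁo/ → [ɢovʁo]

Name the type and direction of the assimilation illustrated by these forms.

Underlying /f/ is realised as [v] next to /ɟ/; /ɟ/ itself does not change.
/f/ is voiceless while /ɟ/ is voiced; the output [v] is voiced, matching the trigger — so the feature that spreads is voicing.
Place and manner are unchanged, so the assimilation is partial, not total.
The same holds elsewhere in the data: /f/ → [v] before /ʁ/ (voiceless → voiced, matching voiced) — only voicing changes, and always toward the following segment.
Since the segment that changes precedes the conditioning segment, the assimilation is regressive.

regressive voicing assimilation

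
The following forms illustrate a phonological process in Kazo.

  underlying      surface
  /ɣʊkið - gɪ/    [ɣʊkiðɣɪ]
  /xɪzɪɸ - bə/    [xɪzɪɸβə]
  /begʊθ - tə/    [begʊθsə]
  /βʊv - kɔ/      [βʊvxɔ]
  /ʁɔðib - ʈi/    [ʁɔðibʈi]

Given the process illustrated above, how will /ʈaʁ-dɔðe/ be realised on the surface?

The data show progressive manner assimilation: /g/ → [ɣ] after /ð/; /b/ → [β] after /ɸ/; /t/ → [s] after /θ/; /k/ → [x] after /v/. In each pair only manner changes, matching the preceding consonant, while place and voice stay constant.
No alternation appears in [ʁɔðibʈi]: there the adjacent consonants already agree in manner (/ʈ/ and /b/ are both stops), so this form is consistent with the same rule.
/d/ is a voiced alveolar stop. The preceding trigger /ʁ/ is a fricative, so /d/ must become a fricative as well.
The voiced alveolar fricative is [z], so /d/ → [z].

[ʈaʁzɔðe]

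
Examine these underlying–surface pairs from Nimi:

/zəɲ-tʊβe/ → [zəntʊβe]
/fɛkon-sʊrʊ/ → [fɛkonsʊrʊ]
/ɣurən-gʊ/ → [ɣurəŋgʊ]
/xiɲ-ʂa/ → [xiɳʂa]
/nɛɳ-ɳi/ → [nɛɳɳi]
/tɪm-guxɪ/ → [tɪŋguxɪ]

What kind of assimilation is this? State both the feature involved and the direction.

The segment that alternates is /ɲ/, which surfaces as [n] when adjacent to /t/.
/ɲ/ is palatal while /t/ is alveolar; the output [n] is alveolar, matching the trigger — so the feature that spreads is place.
Manner and voice are unchanged, so the assimilation is partial, not total.
Checking the remaining alternations: /n/ → [ŋ] before /g/ (alveolar → velar, matching velar); /ɲ/ → [ɳ] before /ʂ/ (palatal → retroflex, matching retroflex); /m/ → [ŋ] before /g/ (bilabial → velar, matching velar) — only place changes, and always toward the following segment.
No alternation appears in [fɛkonsʊrʊ], [nɛɳɳi]: there the adjacent consonants already agree in place (/n/ and /s/ are both alveolar; /ɳ/ and /ɳ/ are both retroflex), so these forms are consistent with the same rule.
The trigger is the following segment, so the direction is regressive (anticipatory).

regressive place assimilation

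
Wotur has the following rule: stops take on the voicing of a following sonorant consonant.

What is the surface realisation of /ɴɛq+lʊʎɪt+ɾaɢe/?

[ɴɛɢlʊʎɪdɾaɢe]

/q/ is a voiceless uvular stop. The following trigger /l/ is voiced, so /q/ must become voiced as well.
Changing only its voicing to voiced gives [ɢ] — the voiced uvular stop.
The same rule applies at the second boundary: /t/ → [d] next to /ɾ/.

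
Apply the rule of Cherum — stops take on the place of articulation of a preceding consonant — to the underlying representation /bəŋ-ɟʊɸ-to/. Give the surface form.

[bəŋgʊɸpo]

/ɟ/ is a voiced palatal stop. The preceding trigger /ŋ/ is velar, so /ɟ/ must become velar as well.
A voiced velar stop is [g], so the surface segment is [g].
The same rule applies at the second boundary: /t/ → [p] next to /ɸ/.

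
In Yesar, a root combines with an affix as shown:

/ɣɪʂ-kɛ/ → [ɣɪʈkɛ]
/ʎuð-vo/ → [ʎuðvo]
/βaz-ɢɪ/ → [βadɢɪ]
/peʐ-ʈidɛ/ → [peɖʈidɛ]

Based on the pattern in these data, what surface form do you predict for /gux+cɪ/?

[gukcɪ]

The data show regressive manner assimilation: /ʂ/ → [ʈ] before /k/; /z/ → [d] before /ɢ/; /ʐ/ → [ɖ] before /ʈ/. In each pair only manner changes, matching the following consonant, while place and voice stay constant.
Nothing changes in [ʎuðvo]: there the adjacent consonants already agree in manner (/ð/ and /v/ are both fricatives), so this form is consistent with the same rule.
/x/ is a voiceless velar fricative. The following trigger /c/ is a stop, so /x/ must become a stop as well.
A voiceless velar stop is [k], so the surface segment is [k].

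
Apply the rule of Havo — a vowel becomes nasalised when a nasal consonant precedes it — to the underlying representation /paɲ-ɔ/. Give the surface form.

/ɔ/ sits next to the nasal /ɲ/ and is therefore nasalised to [ɔ̃].

[paɲɔ̃]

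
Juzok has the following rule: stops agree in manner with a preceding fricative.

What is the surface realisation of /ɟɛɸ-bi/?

[ɟɛɸβi]

The rule targets /b/ (voiced bilabial stop), which sits after the trigger /ɸ/ (fricative).
The voiced bilabial fricative is [β], so /b/ → [β].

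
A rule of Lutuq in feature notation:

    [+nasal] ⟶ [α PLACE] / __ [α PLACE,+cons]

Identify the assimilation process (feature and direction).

regressive place assimilation

The rule copies the place features (abbreviated [PLACE]) from the environment onto the target, so the assimilating feature is place.
Since the environment is written after the underscore, the trigger follows the target; the direction is regressive.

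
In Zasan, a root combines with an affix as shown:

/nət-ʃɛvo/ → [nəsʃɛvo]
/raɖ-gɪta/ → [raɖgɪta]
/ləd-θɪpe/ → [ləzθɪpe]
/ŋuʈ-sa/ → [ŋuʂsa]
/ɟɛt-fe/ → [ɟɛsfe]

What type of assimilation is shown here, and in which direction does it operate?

regressive manner assimilation

Underlying /t/ is realised as [s] next to /ʃ/; /ʃ/ itself does not change.
The change stop → fricative matches the manner of the following /ʃ/, identifying this as manner assimilation.
Place and voice are unchanged, so the assimilation is partial, not total.
Checking the remaining alternations: /d/ → [z] before /θ/ (stop → fricative, matching a fricative); /ʈ/ → [ʂ] before /s/ (stop → fricative, matching a fricative); /t/ → [s] before /f/ (stop → fricative, matching a fricative) — only manner changes, and always toward the following segment.
Nothing changes in [raɖgɪta]: there the adjacent consonants already agree in manner (/ɖ/ and /g/ are both stops), so this form is consistent with the same rule.
The trigger is the following segment, so the direction is regressive (anticipatory).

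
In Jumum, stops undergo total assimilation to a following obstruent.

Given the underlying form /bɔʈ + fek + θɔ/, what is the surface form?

/ʈ/ is the segment targeted by the rule; it sits immediately before /f/, so it assimilates completely and surfaces as [f].
The same rule applies at the second boundary: /k/ → [θ] next to /θ/.

[bɔffeθθɔ]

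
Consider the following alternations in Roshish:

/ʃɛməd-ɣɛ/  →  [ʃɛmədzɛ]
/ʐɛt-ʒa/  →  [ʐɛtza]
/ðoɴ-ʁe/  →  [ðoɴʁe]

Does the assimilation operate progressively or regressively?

progressive

The segment that alternates is /ɣ/, which surfaces as [z] when adjacent to /d/.
/ɣ/ is velar while /d/ is alveolar; the output [z] is alveolar, matching the trigger — so the feature that spreads is place.
The other alternating form patterns the same way: /ʒ/ → [z] after /t/ (postalveolar → alveolar, matching alveolar) — only place changes, and always toward the preceding segment.
Nothing changes in [ðoɴʁe]: there the adjacent consonants already agree in place (/ʁ/ and /ɴ/ are both uvular), so this form is consistent with the same rule.
The trigger is the preceding segment, so the direction is progressive (perseverative).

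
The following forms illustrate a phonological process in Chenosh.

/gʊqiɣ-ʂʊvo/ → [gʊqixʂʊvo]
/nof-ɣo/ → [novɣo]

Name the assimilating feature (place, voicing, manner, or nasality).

Underlying /ɣ/ is realised as [x] next to /ʂ/; /ʂ/ itself does not change.
/ɣ/ is voiced while /ʂ/ is voiceless; the output [x] is voiceless, matching the trigger — so the feature that spreads is voicing.
Checking the remaining alternation: /f/ → [v] before /ɣ/ (voiceless → voiced, matching voiced) — only voicing changes, and always toward the following segment.

voicing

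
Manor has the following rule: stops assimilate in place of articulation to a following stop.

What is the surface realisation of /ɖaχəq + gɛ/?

[ɖaχəkgɛ]

The rule targets /q/ (voiceless uvular stop), which sits before the trigger /g/ (velar).
A voiceless velar stop is [k], so the surface segment is [k].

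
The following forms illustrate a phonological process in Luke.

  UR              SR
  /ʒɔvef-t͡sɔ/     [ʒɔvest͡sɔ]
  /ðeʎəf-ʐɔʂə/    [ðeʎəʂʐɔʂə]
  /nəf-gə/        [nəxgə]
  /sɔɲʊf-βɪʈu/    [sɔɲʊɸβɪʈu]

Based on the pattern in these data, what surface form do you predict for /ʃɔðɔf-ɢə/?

[ʃɔðɔχɢə]

The data show regressive place assimilation: /f/ → [s] before /t͡s/; /f/ → [ʂ] before /ʐ/; /f/ → [x] before /g/; /f/ → [ɸ] before /β/. In each pair only place changes, matching the following consonant, while manner and voice stay constant.
/f/ is a voiceless labiodental fricative. The following trigger /ɢ/ is uvular, so /f/ must become uvular as well.
The voiceless uvular fricative is [χ], so /f/ → [χ].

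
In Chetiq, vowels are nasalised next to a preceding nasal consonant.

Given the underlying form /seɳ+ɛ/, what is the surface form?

/ɛ/ sits next to the nasal /ɳ/ and is therefore nasalised to [ɛ̃].

[seɳɛ̃]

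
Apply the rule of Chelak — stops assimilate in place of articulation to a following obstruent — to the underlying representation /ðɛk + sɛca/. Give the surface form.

[ðɛtsɛca]

/k/ is a voiceless velar stop. The following trigger /s/ is alveolar, so /k/ must become alveolar as well.
A voiceless alveolar stop is [t], so the surface segment is [t].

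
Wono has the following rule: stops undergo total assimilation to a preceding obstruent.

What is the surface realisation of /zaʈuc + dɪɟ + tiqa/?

/d/ is the segment targeted by the rule; it sits immediately after /c/, so it assimilates completely and surfaces as [c].
At the second juncture, /t/ likewise becomes [ɟ] adjacent to /ɟ/.

[zaʈuccɪɟɟiqa]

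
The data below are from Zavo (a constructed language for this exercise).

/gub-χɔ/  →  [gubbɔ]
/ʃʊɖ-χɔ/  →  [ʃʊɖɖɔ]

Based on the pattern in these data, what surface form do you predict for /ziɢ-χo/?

[ziɢɢo]

The data show progressive total assimilation (/χ/ → [b] after /b/; /χ/ → [ɖ] after /ɖ/): in every case the target segment becomes identical to its preceding neighbour, copying more than a single feature.
/χ/ is the segment targeted by the rule; it sits immediately after /ɢ/, so it assimilates completely and surfaces as [ɢ].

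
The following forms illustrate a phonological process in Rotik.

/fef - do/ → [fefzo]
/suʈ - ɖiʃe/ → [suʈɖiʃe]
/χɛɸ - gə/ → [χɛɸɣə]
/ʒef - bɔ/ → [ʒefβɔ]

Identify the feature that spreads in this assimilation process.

The segment that alternates is /d/, which surfaces as [z] when adjacent to /f/.
/d/ is a stop while /f/ is a fricative; the output [z] is a fricative, matching the trigger — so the feature that spreads is manner.
Checking the remaining alternations: /g/ → [ɣ] after /ɸ/ (stop → fricative, matching a fricative); /b/ → [β] after /f/ (stop → fricative, matching a fricative) — only manner changes, and always toward the preceding segment.
No alternation appears in [suʈɖiʃe]: there the adjacent consonants already agree in manner (/ɖ/ and /ʈ/ are both stops), so this form is consistent with the same rule.

manner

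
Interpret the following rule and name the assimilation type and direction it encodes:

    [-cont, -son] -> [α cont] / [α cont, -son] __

progressive manner assimilation

The shared variable α links the value of [cont] on the target to that of the neighbouring obstruent. [cont] distinguishes stops from fricatives — a manner-of-articulation feature — so this is manner assimilation.
Since the environment is written before the underscore, the trigger precedes the target; the direction is progressive.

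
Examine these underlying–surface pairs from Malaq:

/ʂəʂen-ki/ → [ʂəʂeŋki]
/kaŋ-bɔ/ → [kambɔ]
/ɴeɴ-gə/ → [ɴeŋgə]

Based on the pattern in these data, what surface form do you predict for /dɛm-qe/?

[dɛɴqe]

The data show regressive place assimilation: /n/ → [ŋ] before /k/; /ŋ/ → [m] before /b/; /ɴ/ → [ŋ] before /g/. In each pair only place changes, matching the following consonant, while manner and voice stay constant.
/m/ is a voiced bilabial nasal. The following trigger /q/ is uvular, so /m/ must become uvular as well.
The voiced uvular nasal is [ɴ], so /m/ → [ɴ].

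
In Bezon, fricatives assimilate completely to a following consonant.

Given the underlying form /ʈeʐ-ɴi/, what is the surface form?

/ʐ/ is the segment targeted by the rule; it sits immediately before /ɴ/, so it assimilates completely and surfaces as [ɴ].

[ʈeɴɴi]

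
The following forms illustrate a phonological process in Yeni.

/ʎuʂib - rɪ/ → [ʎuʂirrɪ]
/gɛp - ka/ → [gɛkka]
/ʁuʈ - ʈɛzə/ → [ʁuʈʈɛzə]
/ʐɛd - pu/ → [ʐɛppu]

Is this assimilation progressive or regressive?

The segment that alternates is /b/, which surfaces as [r] when adjacent to /r/.
The output [r] is identical to the trigger /r/ — every feature (place, manner, voicing) has been copied — so this is total assimilation.
The remaining alternations confirm this: /p/ → [k] before /k/; /d/ → [p] before /p/ — in each case the output is a copy of the following consonant.
In [ʁuʈʈɛzə] the two consonants at the boundary are already identical (/ʈ/ + /ʈ/), so the rule applies vacuously and nothing changes.
Since the segment that changes precedes the conditioning segment, the assimilation is regressive.

regressive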